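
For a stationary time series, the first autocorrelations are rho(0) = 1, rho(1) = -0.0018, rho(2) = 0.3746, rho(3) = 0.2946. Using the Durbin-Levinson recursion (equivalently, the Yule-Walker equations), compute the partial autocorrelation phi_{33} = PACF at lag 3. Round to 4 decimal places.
\phi_{33} = 0.3440

The PACF at lag k is phi_{kk}, the last component of the solution
to the Yule-Walker system G_k phi = r_k where
  (G_k)_{ij} = rho(|i - j|), (r_k)_i = rho(i), i,j = 1..k.
Equivalently, Durbin-Levinson gives phi_{kk} iteratively:
  phi_{11} = rho(1)
  phi_{kk} = [rho(k) - sum_{j=1..k-1} phi_{k-1,j} rho(k-j)]
            / [1 - sum_{j=1..k-1} phi_{k-1,j} rho(j)],
  phi_{k,j} = phi_{k-1,j} - phi_{kk} phi_{k-1,k-j},  j = 1..k-1.
Step k = 1:
  phi_11 = rho(1) = -0.0018.
Step k = 2:
  phi_22 = [rho(2) - phi_11 rho(1)] / [1 - phi_11 rho(1)] = [0.3746 - (-0.0018)(-0.0018)] / [1 - (-0.0018)(-0.0018)]
         = 0.37459676 / 0.99999676 = 0.374598.
  Update: phi_21 = phi_11 - phi_22 phi_11 = -0.0018 - (0.374598)(-0.0018) = -0.001126.
Step k = 3:
  phi_33 = [rho(3) - phi_21 rho(2) - phi_22 rho(1)] / [1 - phi_21 rho(1) - phi_22 rho(2)]
    numerator   = 0.2946 - (-0.001126)(0.3746) - (0.374598)(-0.0018) = 0.29569597
    denominator = 1 - (-0.001126)(-0.0018) - (0.374598)(0.3746) = 0.85967357
  phi_33 = 0.29569597 / 0.85967357 = 0.344.
Therefore phi_{33} = 0.3440.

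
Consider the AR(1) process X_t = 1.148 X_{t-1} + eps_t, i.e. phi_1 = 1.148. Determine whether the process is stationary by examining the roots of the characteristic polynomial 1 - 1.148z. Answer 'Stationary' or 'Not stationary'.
\text{Not stationary}

The AR(p) characteristic polynomial is P(z) = 1 - 1.148z.
Stationarity requires all roots to lie outside the unit circle, i.e. |z| > 1 for every root.
This is linear in z: 1 + (-1.148) z = 0  =>  z = -1/(-1.148) = 0.87108,  |z| = 0.87108.
Moduli of all roots: 0.8711.
All moduli strictly greater than 1? No.
Verdict: Not stationary.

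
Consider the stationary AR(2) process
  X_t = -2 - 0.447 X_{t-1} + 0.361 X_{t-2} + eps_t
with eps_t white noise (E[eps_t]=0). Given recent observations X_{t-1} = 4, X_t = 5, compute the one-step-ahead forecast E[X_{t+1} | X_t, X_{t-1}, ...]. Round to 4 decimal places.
E[X_{t+1} \mid \mathcal F_t] = -2.7910

For an AR(p) model X_t = c + sum_i phi_i X_{t-i} + eps_t, the
one-step-ahead conditional mean is
  E[X_{t+1} | X_t, ...] = c + sum_i phi_i X_{t+1-i}.
Substitute known values:
  E[X_{t+1} | ...] = -2 + (-0.447) * (5) + (0.361) * (4)
                   = -2.7910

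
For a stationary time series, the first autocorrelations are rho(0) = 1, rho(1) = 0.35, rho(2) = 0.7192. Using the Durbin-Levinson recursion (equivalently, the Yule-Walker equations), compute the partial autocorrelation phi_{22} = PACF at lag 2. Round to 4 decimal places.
\phi_{22} = 0.6800

The PACF at lag k is phi_{kk}, the last component of the solution
to the Yule-Walker system G_k phi = r_k where
  (G_k)_{ij} = rho(|i - j|), (r_k)_i = rho(i), i,j = 1..k.
Equivalently, Durbin-Levinson gives phi_{kk} iteratively:
  phi_{11} = rho(1)
  phi_{kk} = [rho(k) - sum_{j=1..k-1} phi_{k-1,j} rho(k-j)]
            / [1 - sum_{j=1..k-1} phi_{k-1,j} rho(j)],
  phi_{k,j} = phi_{k-1,j} - phi_{kk} phi_{k-1,k-j},  j = 1..k-1.
Step k = 1:
  phi_11 = rho(1) = 0.35.
Step k = 2:
  phi_22 = [rho(2) - phi_11 rho(1)] / [1 - phi_11 rho(1)] = [0.7192 - (0.35)(0.35)] / [1 - (0.35)(0.35)]
         = 0.5967 / 0.8775 = 0.68.
Therefore phi_{22} = 0.6800.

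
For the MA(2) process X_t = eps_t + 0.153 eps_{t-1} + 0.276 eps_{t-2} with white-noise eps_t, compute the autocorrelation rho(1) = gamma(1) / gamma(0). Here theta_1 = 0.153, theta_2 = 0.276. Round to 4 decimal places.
\rho(1) = 0.1775

For an MA(q) process with theta_0 = 1, the autocovariance is
  gamma(k) = sigma^2 * sum_{i=0..q-k} theta_i * theta_{i+k},
and rho(k) = gamma(k) / gamma(0). Sigma^2 cancels.
  numerator   = (1)*(0.153) + (0.153)*(0.276) = 0.195228.
  denominator = (1)^2 + (0.153)^2 + (0.276)^2 = 1.099585.
  rho(1) = 0.195228 / 1.099585 = 0.1775.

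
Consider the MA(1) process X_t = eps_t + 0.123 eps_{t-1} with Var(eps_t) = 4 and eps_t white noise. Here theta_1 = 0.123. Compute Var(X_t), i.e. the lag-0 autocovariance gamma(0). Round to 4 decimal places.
\gamma(0) = 4.0605

For an MA(q) process X_t = eps_t + sum_i theta_i eps_{t-i} with
Var(eps_t) = sigma^2, the variance is
  gamma(0) = sigma^2 * (1 + sum_i theta_i^2).
  sum_i theta_i^2 = (0.123)^2 = 0.015129.
  gamma(0) = 4 * (1 + 0.015129) = 4 * 1.015129 = 4.060516, which rounds to 4.0605.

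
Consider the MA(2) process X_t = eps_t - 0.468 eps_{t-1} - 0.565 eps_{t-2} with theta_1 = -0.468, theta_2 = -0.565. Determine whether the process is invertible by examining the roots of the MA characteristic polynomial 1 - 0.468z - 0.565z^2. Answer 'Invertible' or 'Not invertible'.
\text{Not invertible}

The MA(q) characteristic polynomial is P(z) = 1 - 0.468z - 0.565z^2.
Invertibility requires all roots to lie outside the unit circle, i.e. |z| > 1 for every root.
Set 1 + (-0.468) z + (-0.565) z^2 = 0, i.e. a z^2 + b z + c = 0 with a = -0.565, b = -0.468, c = 1.
Discriminant D = b^2 - 4ac = (-0.468)^2 - 4*(-0.565)*1 = 0.219024 - (-2.26) = 2.479024.
D >= 0, so the roots are real: z = (-b +/- sqrt(D)) / (2a) = (0.468 +/- 1.574492) / (-1.13).
  z_1 = (0.468 + 1.574492) / (-1.13) = -1.8075,   |z_1| = 1.8075.
  z_2 = (0.468 - 1.574492) / (-1.13) = 0.9792,   |z_2| = 0.9792.
Moduli of all roots: 1.8075, 0.9792.
All moduli strictly greater than 1? No.
Verdict: Not invertible.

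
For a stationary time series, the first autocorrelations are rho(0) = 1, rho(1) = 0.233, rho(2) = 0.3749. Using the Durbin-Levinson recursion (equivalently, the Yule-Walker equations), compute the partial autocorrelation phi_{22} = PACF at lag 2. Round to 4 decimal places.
\phi_{22} = 0.3390

The PACF at lag k is phi_{kk}, the last component of the solution
to the Yule-Walker system G_k phi = r_k where
  (G_k)_{ij} = rho(|i - j|), (r_k)_i = rho(i), i,j = 1..k.
Equivalently, Durbin-Levinson gives phi_{kk} iteratively:
  phi_{11} = rho(1)
  phi_{kk} = [rho(k) - sum_{j=1..k-1} phi_{k-1,j} rho(k-j)]
            / [1 - sum_{j=1..k-1} phi_{k-1,j} rho(j)],
  phi_{k,j} = phi_{k-1,j} - phi_{kk} phi_{k-1,k-j},  j = 1..k-1.
Step k = 1:
  phi_11 = rho(1) = 0.233.
Step k = 2:
  phi_22 = [rho(2) - phi_11 rho(1)] / [1 - phi_11 rho(1)] = [0.3749 - (0.233)(0.233)] / [1 - (0.233)(0.233)]
         = 0.320611 / 0.945711 = 0.339.
Therefore phi_{22} = 0.3390.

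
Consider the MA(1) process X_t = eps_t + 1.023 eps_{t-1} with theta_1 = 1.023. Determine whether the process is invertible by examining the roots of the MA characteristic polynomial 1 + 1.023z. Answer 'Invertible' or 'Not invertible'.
\text{Not invertible}

The MA(q) characteristic polynomial is P(z) = 1 + 1.023z.
Invertibility requires all roots to lie outside the unit circle, i.e. |z| > 1 for every root.
This is linear in z: 1 + (1.023) z = 0  =>  z = -1/(1.023) = -0.977517,  |z| = 0.977517.
Moduli of all roots: 0.9775.
All moduli strictly greater than 1? No.
Verdict: Not invertible.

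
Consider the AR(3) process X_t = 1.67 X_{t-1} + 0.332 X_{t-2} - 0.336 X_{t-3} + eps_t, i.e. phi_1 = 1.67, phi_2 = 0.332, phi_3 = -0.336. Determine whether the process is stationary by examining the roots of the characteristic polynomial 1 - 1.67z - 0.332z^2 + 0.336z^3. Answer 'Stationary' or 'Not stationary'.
\text{Not stationary}

The AR(p) characteristic polynomial is P(z) = 1 - 1.67z - 0.332z^2 + 0.336z^3.
Stationarity requires all roots to lie outside the unit circle, i.e. |z| > 1 for every root.
Degree 3: look for a simple real root z0 first, then factor out (1 - z/z0) and solve the remaining quadratic.
Testing z0 = 2.5: P(2.5) = 1 + (-1.67)(2.5) + (-0.332)(2.5)^2 + (0.336)(2.5)^3
  = 1 + (-4.175) + (-2.075) + (5.25) = 0.  So z_0 = 2.5 is a root, |z_0| = 2.5.
Divide out the factor (1 - 0.4 z) = (1 - z/z0) (since 1/z0 = 0.4):
  P(z) = (1 - 0.4 z)(1 + (-1.27) z + (-0.84) z^2)
  [check: z-coef -1.27 - (0.4) = -1.67; z^2-coef -0.84 - (0.4)(-1.27) = -0.332; z^3-coef -(0.4)(-0.84) = 0.336.]
Remaining roots from the quadratic factor 1 + (-1.27) z + (-0.84) z^2:
  Set 1 + (-1.27) z + (-0.84) z^2 = 0, i.e. a z^2 + b z + c = 0 with a = -0.84, b = -1.27, c = 1.
  Discriminant D = b^2 - 4ac = (-1.27)^2 - 4*(-0.84)*1 = 1.6129 - (-3.36) = 4.9729.
  D >= 0, so the roots are real: z = (-b +/- sqrt(D)) / (2a) = (1.27 +/- 2.23) / (-1.68).
    z_1 = (1.27 + 2.23) / (-1.68) = -2.0833,   |z_1| = 2.0833.
    z_2 = (1.27 - 2.23) / (-1.68) = 0.5714,   |z_2| = 0.5714.
Moduli of all roots: 2.5000, 2.0833, 0.5714.
All moduli strictly greater than 1? No.
Verdict: Not stationary.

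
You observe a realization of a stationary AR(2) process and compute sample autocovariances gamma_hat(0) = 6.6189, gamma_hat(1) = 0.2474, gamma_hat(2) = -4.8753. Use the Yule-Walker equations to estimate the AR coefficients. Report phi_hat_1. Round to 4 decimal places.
\hat\phi_{1} = 0.0650

The Yule-Walker equations for an AR(p) process read, in matrix form,
  Gamma_p phi = r_p,   with   (Gamma_p)_{ij} = gamma(|i - j|),
                       (r_p)_i = gamma(i),   i,j = 1..p.
Substitute the sample gammas (Toeplitz matrix and right-hand side of size 2):
  Gamma_p = [[6.6189, 0.2474], [0.2474, 6.6189]]
  r_p     = [0.2474, -4.8753]
Written out:
  6.6189 phi_1 + 0.2474 phi_2 = 0.2474
  0.2474 phi_1 + 6.6189 phi_2 = -4.8753
Solve by Cramer's rule:
  det = gamma(0)^2 - gamma(1)^2 = (6.6189)^2 - (0.2474)^2 = 43.80983721 - 0.06120676 = 43.74863045
  phi_hat_1 = [gamma(1) gamma(0) - gamma(1) gamma(2)] / det = [(0.2474)(6.6189) - (0.2474)(-4.8753)] / 43.74863045 = 2.84366508 / 43.74863045 = 0.065
  phi_hat_2 = [gamma(0) gamma(2) - gamma(1)^2] / det = [(6.6189)(-4.8753) - (0.2474)^2] / 43.74863045 = -32.33032993 / 43.74863045 = -0.739
So phi_hat = [0.0650, -0.7390].
Therefore phi_hat_1 = 0.0650.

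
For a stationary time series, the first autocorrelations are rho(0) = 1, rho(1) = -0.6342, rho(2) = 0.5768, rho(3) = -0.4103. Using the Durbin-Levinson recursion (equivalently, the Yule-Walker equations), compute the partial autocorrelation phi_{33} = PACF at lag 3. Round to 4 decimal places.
\phi_{33} = 0.0620

The PACF at lag k is phi_{kk}, the last component of the solution
to the Yule-Walker system G_k phi = r_k where
  (G_k)_{ij} = rho(|i - j|), (r_k)_i = rho(i), i,j = 1..k.
Equivalently, Durbin-Levinson gives phi_{kk} iteratively:
  phi_{11} = rho(1)
  phi_{kk} = [rho(k) - sum_{j=1..k-1} phi_{k-1,j} rho(k-j)]
            / [1 - sum_{j=1..k-1} phi_{k-1,j} rho(j)],
  phi_{k,j} = phi_{k-1,j} - phi_{kk} phi_{k-1,k-j},  j = 1..k-1.
Step k = 1:
  phi_11 = rho(1) = -0.6342.
Step k = 2:
  phi_22 = [rho(2) - phi_11 rho(1)] / [1 - phi_11 rho(1)] = [0.5768 - (-0.6342)(-0.6342)] / [1 - (-0.6342)(-0.6342)]
         = 0.17459036 / 0.59779036 = 0.29206.
  Update: phi_21 = phi_11 - phi_22 phi_11 = -0.6342 - (0.29206)(-0.6342) = -0.448976.
Step k = 3:
  phi_33 = [rho(3) - phi_21 rho(2) - phi_22 rho(1)] / [1 - phi_21 rho(1) - phi_22 rho(2)]
    numerator   = -0.4103 - (-0.448976)(0.5768) - (0.29206)(-0.6342) = 0.03389342
    denominator = 1 - (-0.448976)(-0.6342) - (0.29206)(0.5768) = 0.54679958
  phi_33 = 0.03389342 / 0.54679958 = 0.062.
Therefore phi_{33} = 0.0620.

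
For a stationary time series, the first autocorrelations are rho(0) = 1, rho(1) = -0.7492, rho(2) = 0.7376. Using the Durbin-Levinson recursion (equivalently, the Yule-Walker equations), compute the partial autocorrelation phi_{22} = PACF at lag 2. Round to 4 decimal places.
\phi_{22} = 0.4019

The PACF at lag k is phi_{kk}, the last component of the solution
to the Yule-Walker system G_k phi = r_k where
  (G_k)_{ij} = rho(|i - j|), (r_k)_i = rho(i), i,j = 1..k.
Equivalently, Durbin-Levinson gives phi_{kk} iteratively:
  phi_{11} = rho(1)
  phi_{kk} = [rho(k) - sum_{j=1..k-1} phi_{k-1,j} rho(k-j)]
            / [1 - sum_{j=1..k-1} phi_{k-1,j} rho(j)],
  phi_{k,j} = phi_{k-1,j} - phi_{kk} phi_{k-1,k-j},  j = 1..k-1.
Step k = 1:
  phi_11 = rho(1) = -0.7492.
Step k = 2:
  phi_22 = [rho(2) - phi_11 rho(1)] / [1 - phi_11 rho(1)] = [0.7376 - (-0.7492)(-0.7492)] / [1 - (-0.7492)(-0.7492)]
         = 0.17629936 / 0.43869936 = 0.4019.
Therefore phi_{22} = 0.4019.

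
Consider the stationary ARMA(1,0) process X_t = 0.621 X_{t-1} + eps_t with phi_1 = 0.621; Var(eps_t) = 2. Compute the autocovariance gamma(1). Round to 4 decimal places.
\gamma(1) = 2.0216

Multiply the model equation by X_{t-k} and take expectations. With theta_0 = psi_0 = 1 and psi_j the MA(infinity) weights, this gives
  gamma(k) - sum_i phi_i gamma(k-i) = c_k,
  c_k = sigma^2 * sum_{j=k..q} theta_j psi_{j-k}   (c_k = 0 for k > q),
using gamma(-m) = gamma(m).
Pure AR (q = 0): c_0 = sigma^2 = 2, c_k = 0 for k >= 1.
Equations for k = 0 and k = 1 (AR order 1):
  gamma(0) = phi_1 gamma(1) + c_0
  gamma(1) = phi_1 gamma(0) + c_1
Substituting the second into the first: gamma(0) (1 - phi_1^2) = c_0 + phi_1 c_1, so
  gamma(0) = c_0 / (1 - phi_1^2) = 2 / (1 - (0.621)^2) = 2 / 0.614359 = 3.255426.
  gamma(1) = phi_1 gamma(0) = (0.621)(3.255426) = 2.021619.
Therefore gamma(1) = 2.0216 (to 4 decimal places).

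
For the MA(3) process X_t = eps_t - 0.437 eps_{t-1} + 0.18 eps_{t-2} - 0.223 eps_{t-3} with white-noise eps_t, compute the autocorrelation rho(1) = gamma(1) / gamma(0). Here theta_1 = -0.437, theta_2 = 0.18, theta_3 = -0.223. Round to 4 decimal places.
\rho(1) = -0.4366

For an MA(q) process with theta_0 = 1, the autocovariance is
  gamma(k) = sigma^2 * sum_{i=0..q-k} theta_i * theta_{i+k},
and rho(k) = gamma(k) / gamma(0). Sigma^2 cancels.
  numerator   = (1)*(-0.437) + (-0.437)*(0.18) + (0.18)*(-0.223) = -0.5558.
  denominator = (1)^2 + (-0.437)^2 + (0.18)^2 + (-0.223)^2 = 1.273098.
  rho(1) = -0.5558 / 1.273098 = -0.4366.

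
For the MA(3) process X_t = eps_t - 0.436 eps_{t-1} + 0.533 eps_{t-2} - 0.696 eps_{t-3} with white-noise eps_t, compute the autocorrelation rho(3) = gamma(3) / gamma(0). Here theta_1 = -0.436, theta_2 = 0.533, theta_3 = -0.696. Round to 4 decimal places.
\rho(3) = -0.3554

For an MA(q) process with theta_0 = 1, the autocovariance is
  gamma(k) = sigma^2 * sum_{i=0..q-k} theta_i * theta_{i+k},
and rho(k) = gamma(k) / gamma(0). Sigma^2 cancels.
  numerator   = (1)*(-0.696) = -0.696.
  denominator = (1)^2 + (-0.436)^2 + (0.533)^2 + (-0.696)^2 = 1.958601.
  rho(3) = -0.696 / 1.958601 = -0.3554.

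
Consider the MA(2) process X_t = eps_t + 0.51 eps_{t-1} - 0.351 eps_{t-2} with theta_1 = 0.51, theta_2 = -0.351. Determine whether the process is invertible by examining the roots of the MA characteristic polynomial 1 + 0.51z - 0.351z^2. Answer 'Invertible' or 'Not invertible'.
\text{Invertible}

The MA(q) characteristic polynomial is P(z) = 1 + 0.51z - 0.351z^2.
Invertibility requires all roots to lie outside the unit circle, i.e. |z| > 1 for every root.
Set 1 + (0.51) z + (-0.351) z^2 = 0, i.e. a z^2 + b z + c = 0 with a = -0.351, b = 0.51, c = 1.
Discriminant D = b^2 - 4ac = (0.51)^2 - 4*(-0.351)*1 = 0.2601 - (-1.404) = 1.6641.
D >= 0, so the roots are real: z = (-b +/- sqrt(D)) / (2a) = (-0.51 +/- 1.29) / (-0.702).
  z_1 = (-0.51 + 1.29) / (-0.702) = -1.1111,   |z_1| = 1.1111.
  z_2 = (-0.51 - 1.29) / (-0.702) = 2.5641,   |z_2| = 2.5641.
Moduli of all roots: 1.1111, 2.5641.
All moduli strictly greater than 1? Yes.
Verdict: Invertible.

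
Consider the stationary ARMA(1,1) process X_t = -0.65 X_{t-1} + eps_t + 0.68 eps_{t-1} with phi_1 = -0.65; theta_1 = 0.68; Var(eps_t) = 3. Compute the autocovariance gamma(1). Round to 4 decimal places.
\gamma(1) = 0.0870

Multiply the model equation by X_{t-k} and take expectations. With theta_0 = psi_0 = 1 and psi_j the MA(infinity) weights, this gives
  gamma(k) - sum_i phi_i gamma(k-i) = c_k,
  c_k = sigma^2 * sum_{j=k..q} theta_j psi_{j-k}   (c_k = 0 for k > q),
using gamma(-m) = gamma(m).
psi-weights needed (psi_j = theta_j + sum_i phi_i psi_{j-i}):
  psi_1 = theta_1 + phi_1 = 0.68 + (-0.65) = 0.03
Right-hand sides:
  c_0 = sigma^2 (1 + theta_1 psi_1) = 3 * (1 + (0.68)(0.03)) = 3 * 1.0204 = 3.0612
  c_1 = sigma^2 theta_1 = 3 * (0.68) = 2.04
  c_2 = 0
Equations for k = 0 and k = 1 (AR order 1):
  gamma(0) = phi_1 gamma(1) + c_0
  gamma(1) = phi_1 gamma(0) + c_1
Substituting the second into the first: gamma(0) (1 - phi_1^2) = c_0 + phi_1 c_1, so
  gamma(0) = (c_0 + phi_1 c_1) / (1 - phi_1^2) = (3.0612 + (-0.65)(2.04)) / (1 - (-0.65)^2) = 1.7352 / 0.5775 = 3.004675.
  gamma(1) = phi_1 gamma(0) + c_1 = (-0.65)(3.004675) + (2.04) = 0.086961.
Therefore gamma(1) = 0.0870 (to 4 decimal places).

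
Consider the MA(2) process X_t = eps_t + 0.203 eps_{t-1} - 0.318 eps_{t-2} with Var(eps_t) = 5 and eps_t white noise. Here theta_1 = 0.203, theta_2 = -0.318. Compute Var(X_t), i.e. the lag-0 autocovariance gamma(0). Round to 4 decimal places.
\gamma(0) = 5.7117

For an MA(q) process X_t = eps_t + sum_i theta_i eps_{t-i} with
Var(eps_t) = sigma^2, the variance is
  gamma(0) = sigma^2 * (1 + sum_i theta_i^2).
  sum_i theta_i^2 = (0.203)^2 + (-0.318)^2 = 0.041209 + 0.101124 = 0.142333.
  gamma(0) = 5 * (1 + 0.142333) = 5 * 1.142333 = 5.711665, which rounds to 5.7117.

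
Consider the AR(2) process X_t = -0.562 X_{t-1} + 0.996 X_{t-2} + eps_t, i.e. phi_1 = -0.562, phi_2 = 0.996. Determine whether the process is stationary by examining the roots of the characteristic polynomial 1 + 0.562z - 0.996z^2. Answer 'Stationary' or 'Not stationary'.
\text{Not stationary}

The AR(p) characteristic polynomial is P(z) = 1 + 0.562z - 0.996z^2.
Stationarity requires all roots to lie outside the unit circle, i.e. |z| > 1 for every root.
Set 1 + (0.562) z + (-0.996) z^2 = 0, i.e. a z^2 + b z + c = 0 with a = -0.996, b = 0.562, c = 1.
Discriminant D = b^2 - 4ac = (0.562)^2 - 4*(-0.996)*1 = 0.315844 - (-3.984) = 4.299844.
D >= 0, so the roots are real: z = (-b +/- sqrt(D)) / (2a) = (-0.562 +/- 2.073607) / (-1.992).
  z_1 = (-0.562 + 2.073607) / (-1.992) = -0.7588,   |z_1| = 0.7588.
  z_2 = (-0.562 - 2.073607) / (-1.992) = 1.3231,   |z_2| = 1.3231.
Moduli of all roots: 0.7588, 1.3231.
All moduli strictly greater than 1? No.
Verdict: Not stationary.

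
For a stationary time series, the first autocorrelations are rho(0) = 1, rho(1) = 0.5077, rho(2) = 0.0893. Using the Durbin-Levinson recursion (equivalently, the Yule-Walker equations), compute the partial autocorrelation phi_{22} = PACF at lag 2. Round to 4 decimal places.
\phi_{22} = -0.2270

The PACF at lag k is phi_{kk}, the last component of the solution
to the Yule-Walker system G_k phi = r_k where
  (G_k)_{ij} = rho(|i - j|), (r_k)_i = rho(i), i,j = 1..k.
Equivalently, Durbin-Levinson gives phi_{kk} iteratively:
  phi_{11} = rho(1)
  phi_{kk} = [rho(k) - sum_{j=1..k-1} phi_{k-1,j} rho(k-j)]
            / [1 - sum_{j=1..k-1} phi_{k-1,j} rho(j)],
  phi_{k,j} = phi_{k-1,j} - phi_{kk} phi_{k-1,k-j},  j = 1..k-1.
Step k = 1:
  phi_11 = rho(1) = 0.5077.
Step k = 2:
  phi_22 = [rho(2) - phi_11 rho(1)] / [1 - phi_11 rho(1)] = [0.0893 - (0.5077)(0.5077)] / [1 - (0.5077)(0.5077)]
         = -0.16845929 / 0.74224071 = -0.227.
Therefore phi_{22} = -0.2270.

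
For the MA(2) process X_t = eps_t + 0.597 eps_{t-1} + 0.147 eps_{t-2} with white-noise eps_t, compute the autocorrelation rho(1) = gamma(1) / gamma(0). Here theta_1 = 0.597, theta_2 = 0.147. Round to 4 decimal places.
\rho(1) = 0.4969

For an MA(q) process with theta_0 = 1, the autocovariance is
  gamma(k) = sigma^2 * sum_{i=0..q-k} theta_i * theta_{i+k},
and rho(k) = gamma(k) / gamma(0). Sigma^2 cancels.
  numerator   = (1)*(0.597) + (0.597)*(0.147) = 0.684759.
  denominator = (1)^2 + (0.597)^2 + (0.147)^2 = 1.378018.
  rho(1) = 0.684759 / 1.378018 = 0.4969.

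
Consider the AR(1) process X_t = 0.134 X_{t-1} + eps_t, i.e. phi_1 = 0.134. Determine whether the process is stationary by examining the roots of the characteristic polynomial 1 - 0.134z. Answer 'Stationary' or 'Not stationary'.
\text{Stationary}

The AR(p) characteristic polynomial is P(z) = 1 - 0.134z.
Stationarity requires all roots to lie outside the unit circle, i.e. |z| > 1 for every root.
This is linear in z: 1 + (-0.134) z = 0  =>  z = -1/(-0.134) = 7.462687,  |z| = 7.462687.
Moduli of all roots: 7.4627.
All moduli strictly greater than 1? Yes.
Verdict: Stationary.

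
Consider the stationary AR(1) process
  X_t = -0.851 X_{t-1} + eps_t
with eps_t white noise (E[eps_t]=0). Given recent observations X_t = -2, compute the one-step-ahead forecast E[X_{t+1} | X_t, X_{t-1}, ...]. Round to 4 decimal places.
E[X_{t+1} \mid \mathcal F_t] = 1.7020

For an AR(p) model X_t = c + sum_i phi_i X_{t-i} + eps_t, the
one-step-ahead conditional mean is
  E[X_{t+1} | X_t, ...] = c + sum_i phi_i X_{t+1-i}.
Substitute known values:
  E[X_{t+1} | ...] = (-0.851) * (-2)
                   = 1.7020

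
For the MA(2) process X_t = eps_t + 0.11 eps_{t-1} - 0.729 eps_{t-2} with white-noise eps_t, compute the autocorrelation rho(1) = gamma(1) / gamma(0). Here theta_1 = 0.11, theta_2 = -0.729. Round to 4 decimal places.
\rho(1) = 0.0193

For an MA(q) process with theta_0 = 1, the autocovariance is
  gamma(k) = sigma^2 * sum_{i=0..q-k} theta_i * theta_{i+k},
and rho(k) = gamma(k) / gamma(0). Sigma^2 cancels.
  numerator   = (1)*(0.11) + (0.11)*(-0.729) = 0.02981.
  denominator = (1)^2 + (0.11)^2 + (-0.729)^2 = 1.543541.
  rho(1) = 0.02981 / 1.543541 = 0.0193.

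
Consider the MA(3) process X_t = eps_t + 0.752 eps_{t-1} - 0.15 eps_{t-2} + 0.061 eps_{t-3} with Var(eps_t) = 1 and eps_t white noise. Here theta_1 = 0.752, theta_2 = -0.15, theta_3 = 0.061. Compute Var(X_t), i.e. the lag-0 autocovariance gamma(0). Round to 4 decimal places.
\gamma(0) = 1.5917

For an MA(q) process X_t = eps_t + sum_i theta_i eps_{t-i} with
Var(eps_t) = sigma^2, the variance is
  gamma(0) = sigma^2 * (1 + sum_i theta_i^2).
  sum_i theta_i^2 = (0.752)^2 + (-0.15)^2 + (0.061)^2 = 0.565504 + 0.0225 + 0.003721 = 0.591725.
  gamma(0) = 1 * (1 + 0.591725) = 1 * 1.591725 = 1.591725, which rounds to 1.5917.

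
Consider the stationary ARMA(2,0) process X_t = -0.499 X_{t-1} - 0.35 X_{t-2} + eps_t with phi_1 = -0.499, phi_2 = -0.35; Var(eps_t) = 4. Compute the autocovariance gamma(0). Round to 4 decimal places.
\gamma(0) = 5.2798

Multiply the model equation by X_{t-k} and take expectations. With theta_0 = psi_0 = 1 and psi_j the MA(infinity) weights, this gives
  gamma(k) - sum_i phi_i gamma(k-i) = c_k,
  c_k = sigma^2 * sum_{j=k..q} theta_j psi_{j-k}   (c_k = 0 for k > q),
using gamma(-m) = gamma(m).
Pure AR (q = 0): c_0 = sigma^2 = 4, c_k = 0 for k >= 1.
Equations for k = 0, 1, 2 (AR order 2, c_2 = 0):
  (E0) gamma(0) = phi_1 gamma(1) + phi_2 gamma(2) + c_0
  (E1) gamma(1) = phi_1 gamma(0) + phi_2 gamma(1) + c_1
  (E2) gamma(2) = phi_1 gamma(1) + phi_2 gamma(0)
From (E1): gamma(1) = A gamma(0) + B with
  A = phi_1 / (1 - phi_2) = -0.499 / 1.35 = -0.36963,   B = c_1 / (1 - phi_2) = 0 / 1.35 = 0.
Insert (E2) into (E0): gamma(0) (1 - phi_2^2) = phi_1 (1 + phi_2) gamma(1) + c_0.
  phi_1 (1 + phi_2) = (-0.499)(0.65) = -0.32435,   1 - phi_2^2 = 0.8775.
Replace gamma(1) by A gamma(0) + B and collect gamma(0):
  gamma(0) [0.8775 - (-0.32435)(-0.36963)] = c_0 = 4
  gamma(0) * 0.757611 = 4
  gamma(0) = 4 / 0.757611 = 5.279757.
Therefore gamma(0) = 5.2798 (to 4 decimal places).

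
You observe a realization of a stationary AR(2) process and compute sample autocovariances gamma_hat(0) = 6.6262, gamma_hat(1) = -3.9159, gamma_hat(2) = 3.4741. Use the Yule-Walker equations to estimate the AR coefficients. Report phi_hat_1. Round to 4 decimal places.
\hat\phi_{1} = -0.4320

The Yule-Walker equations for an AR(p) process read, in matrix form,
  Gamma_p phi = r_p,   with   (Gamma_p)_{ij} = gamma(|i - j|),
                       (r_p)_i = gamma(i),   i,j = 1..p.
Substitute the sample gammas (Toeplitz matrix and right-hand side of size 2):
  Gamma_p = [[6.6262, -3.9159], [-3.9159, 6.6262]]
  r_p     = [-3.9159, 3.4741]
Written out:
  6.6262 phi_1 - 3.9159 phi_2 = -3.9159
  -3.9159 phi_1 + 6.6262 phi_2 = 3.4741
Solve by Cramer's rule:
  det = gamma(0)^2 - gamma(1)^2 = (6.6262)^2 - (-3.9159)^2 = 43.90652644 - 15.33427281 = 28.57225363
  phi_hat_1 = [gamma(1) gamma(0) - gamma(1) gamma(2)] / det = [(-3.9159)(6.6262) - (-3.9159)(3.4741)] / 28.57225363 = -12.34330839 / 28.57225363 = -0.432
  phi_hat_2 = [gamma(0) gamma(2) - gamma(1)^2] / det = [(6.6262)(3.4741) - (-3.9159)^2] / 28.57225363 = 7.68580861 / 28.57225363 = 0.269
So phi_hat = [-0.4320, 0.2690].
Therefore phi_hat_1 = -0.4320.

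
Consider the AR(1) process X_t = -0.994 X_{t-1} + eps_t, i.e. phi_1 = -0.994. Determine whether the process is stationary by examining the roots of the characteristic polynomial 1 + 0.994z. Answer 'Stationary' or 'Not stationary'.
\text{Stationary}

The AR(p) characteristic polynomial is P(z) = 1 + 0.994z.
Stationarity requires all roots to lie outside the unit circle, i.e. |z| > 1 for every root.
This is linear in z: 1 + (0.994) z = 0  =>  z = -1/(0.994) = -1.006036,  |z| = 1.006036.
Moduli of all roots: 1.0060.
All moduli strictly greater than 1? Yes.
Verdict: Stationary.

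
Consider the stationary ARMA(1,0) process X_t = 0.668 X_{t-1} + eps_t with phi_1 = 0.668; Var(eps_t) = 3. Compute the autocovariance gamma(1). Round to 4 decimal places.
\gamma(1) = 3.6188

Multiply the model equation by X_{t-k} and take expectations. With theta_0 = psi_0 = 1 and psi_j the MA(infinity) weights, this gives
  gamma(k) - sum_i phi_i gamma(k-i) = c_k,
  c_k = sigma^2 * sum_{j=k..q} theta_j psi_{j-k}   (c_k = 0 for k > q),
using gamma(-m) = gamma(m).
Pure AR (q = 0): c_0 = sigma^2 = 3, c_k = 0 for k >= 1.
Equations for k = 0 and k = 1 (AR order 1):
  gamma(0) = phi_1 gamma(1) + c_0
  gamma(1) = phi_1 gamma(0) + c_1
Substituting the second into the first: gamma(0) (1 - phi_1^2) = c_0 + phi_1 c_1, so
  gamma(0) = c_0 / (1 - phi_1^2) = 3 / (1 - (0.668)^2) = 3 / 0.553776 = 5.417353.
  gamma(1) = phi_1 gamma(0) = (0.668)(5.417353) = 3.618792.
Therefore gamma(1) = 3.6188 (to 4 decimal places).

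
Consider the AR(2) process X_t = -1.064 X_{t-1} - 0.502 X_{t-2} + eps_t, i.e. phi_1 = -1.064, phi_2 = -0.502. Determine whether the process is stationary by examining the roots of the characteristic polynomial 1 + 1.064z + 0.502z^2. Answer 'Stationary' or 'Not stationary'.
\text{Stationary}

The AR(p) characteristic polynomial is P(z) = 1 + 1.064z + 0.502z^2.
Stationarity requires all roots to lie outside the unit circle, i.e. |z| > 1 for every root.
Set 1 + (1.064) z + (0.502) z^2 = 0, i.e. a z^2 + b z + c = 0 with a = 0.502, b = 1.064, c = 1.
Discriminant D = b^2 - 4ac = (1.064)^2 - 4*(0.502)*1 = 1.132096 - (2.008) = -0.875904.
D < 0, so the roots are the complex-conjugate pair z = (-b +/- i sqrt(-D)) / (2a) = -1.0598 +/- 0.9322i.
For a conjugate pair |z|^2 = z * conj(z) = (product of roots) = c/a = 1/(0.502) = 1.992032, so |z| = sqrt(1.992032) = 1.4114 for both roots.
Moduli of all roots: 1.4114, 1.4114.
All moduli strictly greater than 1? Yes.
Verdict: Stationary.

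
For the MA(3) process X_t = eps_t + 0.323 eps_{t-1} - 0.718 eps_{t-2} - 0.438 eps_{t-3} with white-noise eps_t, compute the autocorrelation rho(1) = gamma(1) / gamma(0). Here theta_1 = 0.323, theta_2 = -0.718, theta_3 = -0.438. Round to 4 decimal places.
\rho(1) = 0.2239

For an MA(q) process with theta_0 = 1, the autocovariance is
  gamma(k) = sigma^2 * sum_{i=0..q-k} theta_i * theta_{i+k},
and rho(k) = gamma(k) / gamma(0). Sigma^2 cancels.
  numerator   = (1)*(0.323) + (0.323)*(-0.718) + (-0.718)*(-0.438) = 0.40557.
  denominator = (1)^2 + (0.323)^2 + (-0.718)^2 + (-0.438)^2 = 1.811697.
  rho(1) = 0.40557 / 1.811697 = 0.2239.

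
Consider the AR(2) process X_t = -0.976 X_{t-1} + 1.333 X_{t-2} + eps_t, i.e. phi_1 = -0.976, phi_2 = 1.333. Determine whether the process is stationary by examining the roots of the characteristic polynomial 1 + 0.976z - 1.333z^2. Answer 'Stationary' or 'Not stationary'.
\text{Not stationary}

The AR(p) characteristic polynomial is P(z) = 1 + 0.976z - 1.333z^2.
Stationarity requires all roots to lie outside the unit circle, i.e. |z| > 1 for every root.
Set 1 + (0.976) z + (-1.333) z^2 = 0, i.e. a z^2 + b z + c = 0 with a = -1.333, b = 0.976, c = 1.
Discriminant D = b^2 - 4ac = (0.976)^2 - 4*(-1.333)*1 = 0.952576 - (-5.332) = 6.284576.
D >= 0, so the roots are real: z = (-b +/- sqrt(D)) / (2a) = (-0.976 +/- 2.506906) / (-2.666).
  z_1 = (-0.976 + 2.506906) / (-2.666) = -0.5742,   |z_1| = 0.5742.
  z_2 = (-0.976 - 2.506906) / (-2.666) = 1.3064,   |z_2| = 1.3064.
Moduli of all roots: 0.5742, 1.3064.
All moduli strictly greater than 1? No.
Verdict: Not stationary.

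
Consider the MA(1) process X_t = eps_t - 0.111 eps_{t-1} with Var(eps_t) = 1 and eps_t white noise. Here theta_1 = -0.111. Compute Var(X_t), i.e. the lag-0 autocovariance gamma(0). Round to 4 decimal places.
\gamma(0) = 1.0123

For an MA(q) process X_t = eps_t + sum_i theta_i eps_{t-i} with
Var(eps_t) = sigma^2, the variance is
  gamma(0) = sigma^2 * (1 + sum_i theta_i^2).
  sum_i theta_i^2 = (-0.111)^2 = 0.012321.
  gamma(0) = 1 * (1 + 0.012321) = 1 * 1.012321 = 1.012321, which rounds to 1.0123.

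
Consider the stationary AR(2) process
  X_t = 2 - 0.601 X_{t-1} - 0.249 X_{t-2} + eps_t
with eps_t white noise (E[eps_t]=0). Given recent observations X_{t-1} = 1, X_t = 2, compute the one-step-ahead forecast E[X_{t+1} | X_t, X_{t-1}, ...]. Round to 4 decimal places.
E[X_{t+1} \mid \mathcal F_t] = 0.5490

For an AR(p) model X_t = c + sum_i phi_i X_{t-i} + eps_t, the
one-step-ahead conditional mean is
  E[X_{t+1} | X_t, ...] = c + sum_i phi_i X_{t+1-i}.
Substitute known values:
  E[X_{t+1} | ...] = 2 + (-0.601) * (2) + (-0.249) * (1)
                   = 0.5490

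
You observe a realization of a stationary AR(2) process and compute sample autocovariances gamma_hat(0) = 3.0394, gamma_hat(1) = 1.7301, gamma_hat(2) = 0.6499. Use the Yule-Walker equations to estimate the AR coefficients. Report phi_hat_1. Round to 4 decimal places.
\hat\phi_{1} = 0.6620

The Yule-Walker equations for an AR(p) process read, in matrix form,
  Gamma_p phi = r_p,   with   (Gamma_p)_{ij} = gamma(|i - j|),
                       (r_p)_i = gamma(i),   i,j = 1..p.
Substitute the sample gammas (Toeplitz matrix and right-hand side of size 2):
  Gamma_p = [[3.0394, 1.7301], [1.7301, 3.0394]]
  r_p     = [1.7301, 0.6499]
Written out:
  3.0394 phi_1 + 1.7301 phi_2 = 1.7301
  1.7301 phi_1 + 3.0394 phi_2 = 0.6499
Solve by Cramer's rule:
  det = gamma(0)^2 - gamma(1)^2 = (3.0394)^2 - (1.7301)^2 = 9.23795236 - 2.99324601 = 6.24470635
  phi_hat_1 = [gamma(1) gamma(0) - gamma(1) gamma(2)] / det = [(1.7301)(3.0394) - (1.7301)(0.6499)] / 6.24470635 = 4.13407395 / 6.24470635 = 0.662
  phi_hat_2 = [gamma(0) gamma(2) - gamma(1)^2] / det = [(3.0394)(0.6499) - (1.7301)^2] / 6.24470635 = -1.01793995 / 6.24470635 = -0.163
So phi_hat = [0.6620, -0.1630].
Therefore phi_hat_1 = 0.6620.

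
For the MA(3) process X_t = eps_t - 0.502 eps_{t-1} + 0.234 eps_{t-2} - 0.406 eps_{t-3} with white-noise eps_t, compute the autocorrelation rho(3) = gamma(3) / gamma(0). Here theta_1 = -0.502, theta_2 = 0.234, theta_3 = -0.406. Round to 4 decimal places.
\rho(3) = -0.2759

For an MA(q) process with theta_0 = 1, the autocovariance is
  gamma(k) = sigma^2 * sum_{i=0..q-k} theta_i * theta_{i+k},
and rho(k) = gamma(k) / gamma(0). Sigma^2 cancels.
  numerator   = (1)*(-0.406) = -0.406.
  denominator = (1)^2 + (-0.502)^2 + (0.234)^2 + (-0.406)^2 = 1.471596.
  rho(3) = -0.406 / 1.471596 = -0.2759.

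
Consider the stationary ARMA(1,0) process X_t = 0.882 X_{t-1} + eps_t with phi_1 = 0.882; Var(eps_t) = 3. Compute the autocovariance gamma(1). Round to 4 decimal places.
\gamma(1) = 11.9148

Multiply the model equation by X_{t-k} and take expectations. With theta_0 = psi_0 = 1 and psi_j the MA(infinity) weights, this gives
  gamma(k) - sum_i phi_i gamma(k-i) = c_k,
  c_k = sigma^2 * sum_{j=k..q} theta_j psi_{j-k}   (c_k = 0 for k > q),
using gamma(-m) = gamma(m).
Pure AR (q = 0): c_0 = sigma^2 = 3, c_k = 0 for k >= 1.
Equations for k = 0 and k = 1 (AR order 1):
  gamma(0) = phi_1 gamma(1) + c_0
  gamma(1) = phi_1 gamma(0) + c_1
Substituting the second into the first: gamma(0) (1 - phi_1^2) = c_0 + phi_1 c_1, so
  gamma(0) = c_0 / (1 - phi_1^2) = 3 / (1 - (0.882)^2) = 3 / 0.222076 = 13.508889.
  gamma(1) = phi_1 gamma(0) = (0.882)(13.508889) = 11.91484.
Therefore gamma(1) = 11.9148 (to 4 decimal places).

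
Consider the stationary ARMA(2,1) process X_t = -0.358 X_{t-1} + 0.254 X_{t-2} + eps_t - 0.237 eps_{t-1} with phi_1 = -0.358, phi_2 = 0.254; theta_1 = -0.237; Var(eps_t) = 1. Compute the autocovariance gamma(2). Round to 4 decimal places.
\gamma(2) = 0.8728

Multiply the model equation by X_{t-k} and take expectations. With theta_0 = psi_0 = 1 and psi_j the MA(infinity) weights, this gives
  gamma(k) - sum_i phi_i gamma(k-i) = c_k,
  c_k = sigma^2 * sum_{j=k..q} theta_j psi_{j-k}   (c_k = 0 for k > q),
using gamma(-m) = gamma(m).
psi-weights needed (psi_j = theta_j + sum_i phi_i psi_{j-i}):
  psi_1 = theta_1 + phi_1 = -0.237 + (-0.358) = -0.595
Right-hand sides:
  c_0 = sigma^2 (1 + theta_1 psi_1) = 1 * (1 + (-0.237)(-0.595)) = 1 * 1.141015 = 1.141015
  c_1 = sigma^2 theta_1 = 1 * (-0.237) = -0.237
  c_2 = 0
Equations for k = 0, 1, 2 (AR order 2, c_2 = 0):
  (E0) gamma(0) = phi_1 gamma(1) + phi_2 gamma(2) + c_0
  (E1) gamma(1) = phi_1 gamma(0) + phi_2 gamma(1) + c_1
  (E2) gamma(2) = phi_1 gamma(1) + phi_2 gamma(0)
From (E1): gamma(1) = A gamma(0) + B with
  A = phi_1 / (1 - phi_2) = -0.358 / 0.746 = -0.479893,   B = c_1 / (1 - phi_2) = -0.237 / 0.746 = -0.317694.
Insert (E2) into (E0): gamma(0) (1 - phi_2^2) = phi_1 (1 + phi_2) gamma(1) + c_0.
  phi_1 (1 + phi_2) = (-0.358)(1.254) = -0.448932,   1 - phi_2^2 = 0.935484.
Replace gamma(1) by A gamma(0) + B and collect gamma(0):
  gamma(0) [0.935484 - (-0.448932)(-0.479893)] = (-0.448932)(-0.317694) + 1.141015
  gamma(0) * 0.720045 = 1.283638
  gamma(0) = 1.283638 / 0.720045 = 1.78272.
  gamma(1) = A gamma(0) + B = (-0.479893)(1.78272) + (-0.317694) = -1.173209.
  gamma(2) = phi_1 gamma(1) + phi_2 gamma(0) = (-0.358)(-1.173209) + (0.254)(1.78272) = 0.87282.
Therefore gamma(2) = 0.8728 (to 4 decimal places).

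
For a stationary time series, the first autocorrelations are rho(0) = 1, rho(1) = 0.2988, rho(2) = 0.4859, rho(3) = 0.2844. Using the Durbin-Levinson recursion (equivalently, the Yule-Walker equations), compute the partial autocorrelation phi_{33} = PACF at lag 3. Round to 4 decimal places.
\phi_{33} = 0.0980

The PACF at lag k is phi_{kk}, the last component of the solution
to the Yule-Walker system G_k phi = r_k where
  (G_k)_{ij} = rho(|i - j|), (r_k)_i = rho(i), i,j = 1..k.
Equivalently, Durbin-Levinson gives phi_{kk} iteratively:
  phi_{11} = rho(1)
  phi_{kk} = [rho(k) - sum_{j=1..k-1} phi_{k-1,j} rho(k-j)]
            / [1 - sum_{j=1..k-1} phi_{k-1,j} rho(j)],
  phi_{k,j} = phi_{k-1,j} - phi_{kk} phi_{k-1,k-j},  j = 1..k-1.
Step k = 1:
  phi_11 = rho(1) = 0.2988.
Step k = 2:
  phi_22 = [rho(2) - phi_11 rho(1)] / [1 - phi_11 rho(1)] = [0.4859 - (0.2988)(0.2988)] / [1 - (0.2988)(0.2988)]
         = 0.39661856 / 0.91071856 = 0.435501.
  Update: phi_21 = phi_11 - phi_22 phi_11 = 0.2988 - (0.435501)(0.2988) = 0.168672.
Step k = 3:
  phi_33 = [rho(3) - phi_21 rho(2) - phi_22 rho(1)] / [1 - phi_21 rho(1) - phi_22 rho(2)]
    numerator   = 0.2844 - (0.168672)(0.4859) - (0.435501)(0.2988) = 0.07231448
    denominator = 1 - (0.168672)(0.2988) - (0.435501)(0.4859) = 0.7379909
  phi_33 = 0.07231448 / 0.7379909 = 0.098.
Therefore phi_{33} = 0.0980.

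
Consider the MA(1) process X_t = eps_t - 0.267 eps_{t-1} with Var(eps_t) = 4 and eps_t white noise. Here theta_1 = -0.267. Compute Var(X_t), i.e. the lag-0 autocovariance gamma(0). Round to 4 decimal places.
\gamma(0) = 4.2852

For an MA(q) process X_t = eps_t + sum_i theta_i eps_{t-i} with
Var(eps_t) = sigma^2, the variance is
  gamma(0) = sigma^2 * (1 + sum_i theta_i^2).
  sum_i theta_i^2 = (-0.267)^2 = 0.071289.
  gamma(0) = 4 * (1 + 0.071289) = 4 * 1.071289 = 4.285156, which rounds to 4.2852.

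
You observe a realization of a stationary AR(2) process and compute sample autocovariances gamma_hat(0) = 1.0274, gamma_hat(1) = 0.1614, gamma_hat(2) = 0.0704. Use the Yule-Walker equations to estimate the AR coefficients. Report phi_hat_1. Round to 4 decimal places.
\hat\phi_{1} = 0.1500

The Yule-Walker equations for an AR(p) process read, in matrix form,
  Gamma_p phi = r_p,   with   (Gamma_p)_{ij} = gamma(|i - j|),
                       (r_p)_i = gamma(i),   i,j = 1..p.
Substitute the sample gammas (Toeplitz matrix and right-hand side of size 2):
  Gamma_p = [[1.0274, 0.1614], [0.1614, 1.0274]]
  r_p     = [0.1614, 0.0704]
Written out:
  1.0274 phi_1 + 0.1614 phi_2 = 0.1614
  0.1614 phi_1 + 1.0274 phi_2 = 0.0704
Solve by Cramer's rule:
  det = gamma(0)^2 - gamma(1)^2 = (1.0274)^2 - (0.1614)^2 = 1.05555076 - 0.02604996 = 1.0295008
  phi_hat_1 = [gamma(1) gamma(0) - gamma(1) gamma(2)] / det = [(0.1614)(1.0274) - (0.1614)(0.0704)] / 1.0295008 = 0.1544598 / 1.0295008 = 0.15
  phi_hat_2 = [gamma(0) gamma(2) - gamma(1)^2] / det = [(1.0274)(0.0704) - (0.1614)^2] / 1.0295008 = 0.046279 / 1.0295008 = 0.045
So phi_hat = [0.1500, 0.0450].
Therefore phi_hat_1 = 0.1500.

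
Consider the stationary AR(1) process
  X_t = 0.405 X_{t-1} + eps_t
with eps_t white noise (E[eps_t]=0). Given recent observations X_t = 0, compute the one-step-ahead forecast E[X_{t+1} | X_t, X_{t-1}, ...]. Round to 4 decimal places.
E[X_{t+1} \mid \mathcal F_t] = 0.0000

For an AR(p) model X_t = c + sum_i phi_i X_{t-i} + eps_t, the
one-step-ahead conditional mean is
  E[X_{t+1} | X_t, ...] = c + sum_i phi_i X_{t+1-i}.
Substitute known values:
  E[X_{t+1} | ...] = (0.405) * (0)
                   = 0.0000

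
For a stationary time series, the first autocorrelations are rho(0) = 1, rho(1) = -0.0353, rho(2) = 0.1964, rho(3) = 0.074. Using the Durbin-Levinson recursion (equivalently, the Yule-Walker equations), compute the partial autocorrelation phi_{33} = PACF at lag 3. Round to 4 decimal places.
\phi_{33} = 0.0900

The PACF at lag k is phi_{kk}, the last component of the solution
to the Yule-Walker system G_k phi = r_k where
  (G_k)_{ij} = rho(|i - j|), (r_k)_i = rho(i), i,j = 1..k.
Equivalently, Durbin-Levinson gives phi_{kk} iteratively:
  phi_{11} = rho(1)
  phi_{kk} = [rho(k) - sum_{j=1..k-1} phi_{k-1,j} rho(k-j)]
            / [1 - sum_{j=1..k-1} phi_{k-1,j} rho(j)],
  phi_{k,j} = phi_{k-1,j} - phi_{kk} phi_{k-1,k-j},  j = 1..k-1.
Step k = 1:
  phi_11 = rho(1) = -0.0353.
Step k = 2:
  phi_22 = [rho(2) - phi_11 rho(1)] / [1 - phi_11 rho(1)] = [0.1964 - (-0.0353)(-0.0353)] / [1 - (-0.0353)(-0.0353)]
         = 0.19515391 / 0.99875391 = 0.195397.
  Update: phi_21 = phi_11 - phi_22 phi_11 = -0.0353 - (0.195397)(-0.0353) = -0.028402.
Step k = 3:
  phi_33 = [rho(3) - phi_21 rho(2) - phi_22 rho(1)] / [1 - phi_21 rho(1) - phi_22 rho(2)]
    numerator   = 0.074 - (-0.028402)(0.1964) - (0.195397)(-0.0353) = 0.08647577
    denominator = 1 - (-0.028402)(-0.0353) - (0.195397)(0.1964) = 0.96062134
  phi_33 = 0.08647577 / 0.96062134 = 0.09.
Therefore phi_{33} = 0.0900.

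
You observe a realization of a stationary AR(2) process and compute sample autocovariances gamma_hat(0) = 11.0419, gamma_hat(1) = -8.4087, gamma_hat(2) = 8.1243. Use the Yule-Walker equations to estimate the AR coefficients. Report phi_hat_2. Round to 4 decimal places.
\hat\phi_{2} = 0.3710

The Yule-Walker equations for an AR(p) process read, in matrix form,
  Gamma_p phi = r_p,   with   (Gamma_p)_{ij} = gamma(|i - j|),
                       (r_p)_i = gamma(i),   i,j = 1..p.
Substitute the sample gammas (Toeplitz matrix and right-hand side of size 2):
  Gamma_p = [[11.0419, -8.4087], [-8.4087, 11.0419]]
  r_p     = [-8.4087, 8.1243]
Written out:
  11.0419 phi_1 - 8.4087 phi_2 = -8.4087
  -8.4087 phi_1 + 11.0419 phi_2 = 8.1243
Solve by Cramer's rule:
  det = gamma(0)^2 - gamma(1)^2 = (11.0419)^2 - (-8.4087)^2 = 121.92355561 - 70.70623569 = 51.21731992
  phi_hat_1 = [gamma(1) gamma(0) - gamma(1) gamma(2)] / det = [(-8.4087)(11.0419) - (-8.4087)(8.1243)] / 51.21731992 = -24.53322312 / 51.21731992 = -0.479
  phi_hat_2 = [gamma(0) gamma(2) - gamma(1)^2] / det = [(11.0419)(8.1243) - (-8.4087)^2] / 51.21731992 = 19.00147248 / 51.21731992 = 0.371
So phi_hat = [-0.4790, 0.3710].
Therefore phi_hat_2 = 0.3710.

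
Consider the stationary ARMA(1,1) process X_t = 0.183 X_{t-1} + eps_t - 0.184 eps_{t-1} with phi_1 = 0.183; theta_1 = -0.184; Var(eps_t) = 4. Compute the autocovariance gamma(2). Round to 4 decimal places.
\gamma(2) = -0.0007

Multiply the model equation by X_{t-k} and take expectations. With theta_0 = psi_0 = 1 and psi_j the MA(infinity) weights, this gives
  gamma(k) - sum_i phi_i gamma(k-i) = c_k,
  c_k = sigma^2 * sum_{j=k..q} theta_j psi_{j-k}   (c_k = 0 for k > q),
using gamma(-m) = gamma(m).
psi-weights needed (psi_j = theta_j + sum_i phi_i psi_{j-i}):
  psi_1 = theta_1 + phi_1 = -0.184 + (0.183) = -0.001
Right-hand sides:
  c_0 = sigma^2 (1 + theta_1 psi_1) = 4 * (1 + (-0.184)(-0.001)) = 4 * 1.000184 = 4.000736
  c_1 = sigma^2 theta_1 = 4 * (-0.184) = -0.736
  c_2 = 0
Equations for k = 0 and k = 1 (AR order 1):
  gamma(0) = phi_1 gamma(1) + c_0
  gamma(1) = phi_1 gamma(0) + c_1
Substituting the second into the first: gamma(0) (1 - phi_1^2) = c_0 + phi_1 c_1, so
  gamma(0) = (c_0 + phi_1 c_1) / (1 - phi_1^2) = (4.000736 + (0.183)(-0.736)) / (1 - (0.183)^2) = 3.866048 / 0.966511 = 4.000004.
  gamma(1) = phi_1 gamma(0) + c_1 = (0.183)(4.000004) + (-0.736) = -0.003999.
For k = 2 (> q): gamma(2) = phi_1 gamma(1) = (0.183)(-0.003999) = -0.000732.
Therefore gamma(2) = -0.0007 (to 4 decimal places).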